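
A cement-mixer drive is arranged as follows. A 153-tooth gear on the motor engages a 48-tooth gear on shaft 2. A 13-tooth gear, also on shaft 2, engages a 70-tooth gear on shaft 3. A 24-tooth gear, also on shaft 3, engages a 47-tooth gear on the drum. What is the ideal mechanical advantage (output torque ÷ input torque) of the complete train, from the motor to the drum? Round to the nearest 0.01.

Each stage contributes driven/driver: gear mesh 48/153 = 0.31373, gear mesh 70/13 = 5.3846, gear mesh 47/24 = 1.9583.
Overall: 0.31373 × 5.3846 × 1.9583 = 3.3082.

3.31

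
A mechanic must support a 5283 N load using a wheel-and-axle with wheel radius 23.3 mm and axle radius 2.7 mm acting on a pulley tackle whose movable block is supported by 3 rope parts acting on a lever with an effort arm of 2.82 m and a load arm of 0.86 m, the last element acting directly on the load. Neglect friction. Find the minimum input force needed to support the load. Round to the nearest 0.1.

62.2 N

Wheel-and-axle MA = R/r = 23.3/2.7 = 8.6296.
Block-and-tackle MA = number of supporting rope parts = 3.
Lever MA = effort arm / load arm = 2.82/0.86 = 3.2791.
Combined ideal MA = 8.6296 × 3 × 3.2791 = 84.891.
Effort = load / MA = 5283 / 84.891 = 62.232 N.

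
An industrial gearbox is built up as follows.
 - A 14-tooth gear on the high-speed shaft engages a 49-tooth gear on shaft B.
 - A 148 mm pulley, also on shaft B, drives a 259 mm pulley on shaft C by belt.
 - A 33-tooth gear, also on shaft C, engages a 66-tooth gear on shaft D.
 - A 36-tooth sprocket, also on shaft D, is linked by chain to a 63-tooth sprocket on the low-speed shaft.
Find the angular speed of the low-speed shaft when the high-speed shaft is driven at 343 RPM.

gear mesh 49/14 = 3.5 → 343/3.5 = 98 RPM
belt 259/148 = 1.75 → 98/1.75 = 56 RPM
gear mesh 66/33 = 2 → 56/2 = 28 RPM
chain 63/36 = 1.75 → 28/1.75 = 16 RPM

16 RPM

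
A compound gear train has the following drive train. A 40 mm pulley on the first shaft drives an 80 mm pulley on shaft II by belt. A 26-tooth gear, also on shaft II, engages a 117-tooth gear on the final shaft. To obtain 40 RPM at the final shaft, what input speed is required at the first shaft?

Overall ratio R = 2 × 4.5 = 9.
Required input speed = output speed × R = 40 × 9 = 360 RPM.

360 RPM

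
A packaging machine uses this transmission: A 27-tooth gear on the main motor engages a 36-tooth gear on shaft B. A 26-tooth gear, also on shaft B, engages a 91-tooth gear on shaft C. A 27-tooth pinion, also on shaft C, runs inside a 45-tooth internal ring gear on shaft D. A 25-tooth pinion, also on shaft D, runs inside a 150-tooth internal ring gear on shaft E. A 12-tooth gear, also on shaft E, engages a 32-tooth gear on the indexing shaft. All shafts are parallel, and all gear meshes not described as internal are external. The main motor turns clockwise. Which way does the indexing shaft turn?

the main motor → shaft B: external mesh, 1 reversal → CCW.
shaft B → shaft C: external mesh, 1 reversal → CW.
shaft C → shaft D: internal mesh, same direction → CW.
shaft D → shaft E: internal mesh, same direction → CW.
shaft E → the indexing shaft: external mesh, 1 reversal → CCW.
3 reversals in total — an odd number — so the indexing shaft turns opposite to the main motor.

counterclockwise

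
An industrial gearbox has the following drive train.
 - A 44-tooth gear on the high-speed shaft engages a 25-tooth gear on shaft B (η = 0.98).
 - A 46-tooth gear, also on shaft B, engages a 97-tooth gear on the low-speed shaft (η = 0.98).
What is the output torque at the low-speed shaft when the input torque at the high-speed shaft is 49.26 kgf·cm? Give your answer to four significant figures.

gear mesh 25/44 = 0.56818 → τ = 49.26·0.56818·0.98 = 27.429 kgf·cm
gear mesh 97/46 = 2.1087 → τ = 27.429·2.1087·0.98 = 56.682 kgf·cm

56.68 kgf·cm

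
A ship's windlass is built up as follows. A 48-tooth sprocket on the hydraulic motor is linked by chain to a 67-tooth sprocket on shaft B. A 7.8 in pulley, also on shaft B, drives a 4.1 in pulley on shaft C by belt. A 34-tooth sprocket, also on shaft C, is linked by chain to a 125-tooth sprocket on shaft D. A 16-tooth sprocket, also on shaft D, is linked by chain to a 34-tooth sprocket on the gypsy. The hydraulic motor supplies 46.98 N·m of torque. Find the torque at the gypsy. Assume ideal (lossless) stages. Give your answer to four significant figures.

269.3 N·m

Chain: ratio = 67/48 = 1.3958; torque at shaft B = 46.98 × 1.3958 = 65.576 N·m.
Belt: ratio = 4.1/7.8 = 0.52564; torque at shaft C = 65.576 × 0.52564 = 34.47 N·m.
Chain: ratio = 125/34 = 3.6765; torque at shaft D = 34.47 × 3.6765 = 126.73 N·m.
Chain: ratio = 34/16 = 2.125; torque at the gypsy = 126.73 × 2.125 = 269.29 N·m.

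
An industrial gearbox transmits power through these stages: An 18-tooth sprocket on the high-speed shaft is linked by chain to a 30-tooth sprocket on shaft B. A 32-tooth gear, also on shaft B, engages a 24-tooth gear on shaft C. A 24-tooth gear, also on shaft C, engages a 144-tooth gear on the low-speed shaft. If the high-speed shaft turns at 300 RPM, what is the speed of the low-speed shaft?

40 RPM

chain 30/18 = 1.6667 → 300/1.6667 = 180 RPM
gear mesh 24/32 = 0.75 → 180/0.75 = 240 RPM
gear mesh 144/24 = 6 → 240/6 = 40 RPM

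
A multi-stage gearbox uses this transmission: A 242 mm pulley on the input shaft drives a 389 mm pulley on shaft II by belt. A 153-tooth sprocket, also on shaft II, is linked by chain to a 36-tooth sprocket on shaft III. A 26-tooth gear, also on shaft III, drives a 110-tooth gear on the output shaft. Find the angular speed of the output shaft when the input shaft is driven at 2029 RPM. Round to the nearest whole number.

Belt: ratio = 389/242 = 1.6074, so shaft II turns at 2029 / 1.6074 = 1262.3 RPM.
Chain: ratio = 36/153 = 0.23529, so shaft III turns at 1262.3 / 0.23529 = 5364.6 RPM.
Gear mesh: ratio = 110/26 = 4.2308, so the output shaft turns at 5364.6 / 4.2308 = 1268 RPM.

1268 RPM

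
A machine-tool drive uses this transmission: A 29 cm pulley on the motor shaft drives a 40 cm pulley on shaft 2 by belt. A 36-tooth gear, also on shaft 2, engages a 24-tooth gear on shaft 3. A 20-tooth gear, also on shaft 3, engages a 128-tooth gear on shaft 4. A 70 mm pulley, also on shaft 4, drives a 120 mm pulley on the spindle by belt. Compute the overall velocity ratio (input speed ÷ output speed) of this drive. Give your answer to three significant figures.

10.1

Each stage contributes driven/driver: belt 40/29 = 1.3793, gear mesh 24/36 = 0.66667, gear mesh 128/20 = 6.4, belt 120/70 = 1.7143.
Overall: 1.3793 × 0.66667 × 6.4 × 1.7143 = 10.089.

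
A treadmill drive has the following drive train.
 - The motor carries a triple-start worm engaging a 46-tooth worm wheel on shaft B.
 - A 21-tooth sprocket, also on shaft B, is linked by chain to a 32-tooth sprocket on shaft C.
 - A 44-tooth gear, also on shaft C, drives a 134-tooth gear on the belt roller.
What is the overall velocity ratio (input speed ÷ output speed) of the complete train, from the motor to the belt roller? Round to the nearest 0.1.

71.2

Each stage contributes driven/driver: worm 46/3 = 15.333, chain 32/21 = 1.5238, gear mesh 134/44 = 3.0455.
Overall: 15.333 × 1.5238 × 3.0455 = 71.157.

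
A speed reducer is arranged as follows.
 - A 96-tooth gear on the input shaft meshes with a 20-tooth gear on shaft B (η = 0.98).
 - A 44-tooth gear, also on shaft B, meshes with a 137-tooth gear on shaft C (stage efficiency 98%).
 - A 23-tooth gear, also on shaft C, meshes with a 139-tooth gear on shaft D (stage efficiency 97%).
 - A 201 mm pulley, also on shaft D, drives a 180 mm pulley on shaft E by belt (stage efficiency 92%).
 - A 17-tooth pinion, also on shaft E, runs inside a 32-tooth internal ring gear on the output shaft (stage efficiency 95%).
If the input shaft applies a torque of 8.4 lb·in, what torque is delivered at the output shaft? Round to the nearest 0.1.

45.2 lb·in

Gear mesh: ratio = 20/96 = 0.20833; torque at shaft B = 8.4 × 0.20833 × 0.98 = 1.715 lb·in.
Gear mesh: ratio = 137/44 = 3.1136; torque at shaft C = 1.715 × 3.1136 × 0.98 = 5.2331 lb·in.
Gear mesh: ratio = 139/23 = 6.0435; torque at shaft D = 5.2331 × 6.0435 × 0.97 = 30.677 lb·in.
Belt: ratio = 180/201 = 0.89552; torque at shaft E = 30.677 × 0.89552 × 0.92 = 25.274 lb·in.
Internal gear: ratio = 32/17 = 1.8824; torque at the output shaft = 25.274 × 1.8824 × 0.95 = 45.197 lb·in.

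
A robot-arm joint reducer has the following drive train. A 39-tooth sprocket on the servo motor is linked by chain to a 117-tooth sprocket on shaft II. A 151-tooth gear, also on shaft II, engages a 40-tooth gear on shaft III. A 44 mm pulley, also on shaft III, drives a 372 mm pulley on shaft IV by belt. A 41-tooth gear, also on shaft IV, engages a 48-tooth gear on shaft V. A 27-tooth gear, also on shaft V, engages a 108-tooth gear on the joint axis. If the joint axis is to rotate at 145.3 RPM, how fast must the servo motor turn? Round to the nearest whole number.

4572 RPM

Overall ratio R = 3 × 0.2649 × 8.4545 × 1.1707 × 4 = 31.464.
Required input speed = output speed × R = 145.3 × 31.464 = 4571.7 RPM.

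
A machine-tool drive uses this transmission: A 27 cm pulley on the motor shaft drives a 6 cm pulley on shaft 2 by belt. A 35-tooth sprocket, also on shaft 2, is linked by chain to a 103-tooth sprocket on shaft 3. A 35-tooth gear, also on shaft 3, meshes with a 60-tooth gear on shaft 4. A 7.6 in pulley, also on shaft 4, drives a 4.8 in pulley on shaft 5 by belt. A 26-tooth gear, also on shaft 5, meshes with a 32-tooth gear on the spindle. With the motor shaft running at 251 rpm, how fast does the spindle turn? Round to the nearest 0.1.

the motor shaft → shaft 2 (belt, 6/27): 251 ÷ 0.22222 = 1129.5 rpm
shaft 2 → shaft 3 (chain, 103/35): 1129.5 ÷ 2.9429 = 383.81 rpm
shaft 3 → shaft 4 (gear mesh, 60/35): 383.81 ÷ 1.7143 = 223.89 rpm
shaft 4 → shaft 5 (belt, 4.8/7.6): 223.89 ÷ 0.63158 = 354.49 rpm
shaft 5 → the spindle (gear mesh, 32/26): 354.49 ÷ 1.2308 = 288.02 rpm

288.0 rpm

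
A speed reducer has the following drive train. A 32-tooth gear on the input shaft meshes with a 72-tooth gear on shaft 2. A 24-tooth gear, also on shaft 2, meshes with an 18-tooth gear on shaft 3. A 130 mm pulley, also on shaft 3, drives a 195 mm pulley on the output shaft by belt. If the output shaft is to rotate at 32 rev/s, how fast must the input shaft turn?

Overall ratio R = 2.25 × 0.75 × 1.5 = 2.5312.
Required input speed = output speed × R = 32 × 2.5312 = 81 rev/s.

81 rev/s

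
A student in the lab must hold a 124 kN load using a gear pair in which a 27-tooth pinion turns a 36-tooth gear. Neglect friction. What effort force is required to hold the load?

Gear pair MA = 36/27 = 1.3333.
Effort = load / MA = 124 / 1.3333 = 93 kN.

93 kN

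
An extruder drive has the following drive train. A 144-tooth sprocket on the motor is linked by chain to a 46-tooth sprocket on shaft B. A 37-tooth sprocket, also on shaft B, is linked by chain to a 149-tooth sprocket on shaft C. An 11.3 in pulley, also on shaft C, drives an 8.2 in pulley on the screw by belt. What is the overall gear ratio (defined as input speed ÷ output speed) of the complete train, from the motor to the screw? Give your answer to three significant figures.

Each stage contributes driven/driver: chain 46/144 = 0.31944, chain 149/37 = 4.027, belt 8.2/11.3 = 0.72566.
Overall: 0.31944 × 4.027 × 0.72566 = 0.9335.

0.934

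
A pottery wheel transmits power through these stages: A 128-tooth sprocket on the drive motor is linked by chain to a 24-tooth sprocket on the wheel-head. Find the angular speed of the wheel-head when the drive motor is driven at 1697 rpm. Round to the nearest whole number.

chain 24/128 = 0.1875 → 1697/0.1875 = 9050.7 rpm

9051 rpm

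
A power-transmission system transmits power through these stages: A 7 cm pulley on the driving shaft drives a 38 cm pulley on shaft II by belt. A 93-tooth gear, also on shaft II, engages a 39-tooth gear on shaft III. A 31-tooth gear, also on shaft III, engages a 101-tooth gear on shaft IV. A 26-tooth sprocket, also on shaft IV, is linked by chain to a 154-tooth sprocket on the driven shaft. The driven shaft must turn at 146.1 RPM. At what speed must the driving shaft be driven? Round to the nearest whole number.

Overall ratio R = 5.4286 × 0.41935 × 3.2581 × 5.9231 = 43.931.
Required input speed = output speed × R = 146.1 × 43.931 = 6418.4 RPM.

6418 RPM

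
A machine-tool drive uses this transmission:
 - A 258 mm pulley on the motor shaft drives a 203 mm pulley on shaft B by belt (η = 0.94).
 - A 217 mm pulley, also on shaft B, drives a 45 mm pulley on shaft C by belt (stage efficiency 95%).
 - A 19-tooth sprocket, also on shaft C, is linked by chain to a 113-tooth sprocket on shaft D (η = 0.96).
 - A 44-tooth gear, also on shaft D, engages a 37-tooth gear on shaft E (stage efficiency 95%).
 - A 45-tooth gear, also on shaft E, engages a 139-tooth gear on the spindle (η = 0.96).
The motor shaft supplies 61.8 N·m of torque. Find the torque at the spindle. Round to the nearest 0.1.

121.8 N·m

Belt: ratio = 203/258 = 0.78682; torque at shaft B = 61.8 × 0.78682 × 0.94 = 45.708 N·m.
Belt: ratio = 45/217 = 0.20737; torque at shaft C = 45.708 × 0.20737 × 0.95 = 9.0047 N·m.
Chain: ratio = 113/19 = 5.9474; torque at shaft D = 9.0047 × 5.9474 × 0.96 = 51.412 N·m.
Gear mesh: ratio = 37/44 = 0.84091; torque at shaft E = 51.412 × 0.84091 × 0.95 = 41.071 N·m.
Gear mesh: ratio = 139/45 = 3.0889; torque at the spindle = 41.071 × 3.0889 × 0.96 = 121.79 N·m.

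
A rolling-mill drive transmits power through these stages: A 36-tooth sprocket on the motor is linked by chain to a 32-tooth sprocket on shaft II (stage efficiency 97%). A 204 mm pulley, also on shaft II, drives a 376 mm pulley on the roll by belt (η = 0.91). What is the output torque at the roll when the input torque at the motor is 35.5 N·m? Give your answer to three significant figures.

Chain: ratio = 32/36 = 0.88889; torque at shaft II = 35.5 × 0.88889 × 0.97 = 30.609 N·m.
Belt: ratio = 376/204 = 1.8431; torque at the roll = 30.609 × 1.8431 × 0.91 = 51.339 N·m.

51.3 N·m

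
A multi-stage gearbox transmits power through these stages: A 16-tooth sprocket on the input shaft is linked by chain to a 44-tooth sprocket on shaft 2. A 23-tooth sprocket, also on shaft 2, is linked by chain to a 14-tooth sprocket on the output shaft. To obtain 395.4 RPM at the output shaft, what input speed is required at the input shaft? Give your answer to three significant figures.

662 RPM

Overall ratio R = 2.75 × 0.6087 = 1.6739.
Required input speed = output speed × R = 395.4 × 1.6739 = 661.87 RPM.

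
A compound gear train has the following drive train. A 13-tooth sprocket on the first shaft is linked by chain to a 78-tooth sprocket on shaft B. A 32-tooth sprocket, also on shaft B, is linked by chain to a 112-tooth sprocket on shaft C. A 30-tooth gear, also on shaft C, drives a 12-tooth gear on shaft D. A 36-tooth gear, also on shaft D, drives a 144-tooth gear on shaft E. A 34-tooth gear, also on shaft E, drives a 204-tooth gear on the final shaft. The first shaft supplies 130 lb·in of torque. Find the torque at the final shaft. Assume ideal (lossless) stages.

Chain: ratio = 78/13 = 6; torque at shaft B = 130 × 6 = 780 lb·in.
Chain: ratio = 112/32 = 3.5; torque at shaft C = 780 × 3.5 = 2730 lb·in.
Gear mesh: ratio = 12/30 = 0.4; torque at shaft D = 2730 × 0.4 = 1092 lb·in.
Gear mesh: ratio = 144/36 = 4; torque at shaft E = 1092 × 4 = 4368 lb·in.
Gear mesh: ratio = 204/34 = 6; torque at the final shaft = 4368 × 6 = 26208 lb·in.

26208 lb·in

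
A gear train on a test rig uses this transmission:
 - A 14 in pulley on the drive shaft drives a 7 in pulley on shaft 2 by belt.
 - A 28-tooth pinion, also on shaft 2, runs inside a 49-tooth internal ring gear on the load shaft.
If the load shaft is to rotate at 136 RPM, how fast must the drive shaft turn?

119 RPM

Overall ratio R = 0.5 × 1.75 = 0.875.
Required input speed = output speed × R = 136 × 0.875 = 119 RPM.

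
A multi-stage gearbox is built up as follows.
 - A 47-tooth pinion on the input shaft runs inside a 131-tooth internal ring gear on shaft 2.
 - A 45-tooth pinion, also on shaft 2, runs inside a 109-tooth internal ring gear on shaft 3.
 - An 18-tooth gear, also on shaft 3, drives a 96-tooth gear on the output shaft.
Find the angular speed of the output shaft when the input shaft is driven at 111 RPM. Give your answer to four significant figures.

3.083 RPM

the input shaft → shaft 2 (internal gear, 131/47): 111 ÷ 2.7872 = 39.824 RPM
shaft 2 → shaft 3 (internal gear, 109/45): 39.824 ÷ 2.4222 = 16.441 RPM
shaft 3 → the output shaft (gear mesh, 96/18): 16.441 ÷ 5.3333 = 3.0827 RPM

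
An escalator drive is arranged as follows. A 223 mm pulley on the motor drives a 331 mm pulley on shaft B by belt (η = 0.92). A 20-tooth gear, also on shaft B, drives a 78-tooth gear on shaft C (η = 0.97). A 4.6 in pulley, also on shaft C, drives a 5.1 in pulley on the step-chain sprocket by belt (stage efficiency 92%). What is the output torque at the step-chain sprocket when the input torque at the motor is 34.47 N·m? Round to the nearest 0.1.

Belt: ratio = 331/223 = 1.4843; torque at shaft B = 34.47 × 1.4843 × 0.92 = 47.071 N·m.
Gear mesh: ratio = 78/20 = 3.9; torque at shaft C = 47.071 × 3.9 × 0.97 = 178.07 N·m.
Belt: ratio = 5.1/4.6 = 1.1087; torque at the step-chain sprocket = 178.07 × 1.1087 × 0.92 = 181.63 N·m.

181.6 N·m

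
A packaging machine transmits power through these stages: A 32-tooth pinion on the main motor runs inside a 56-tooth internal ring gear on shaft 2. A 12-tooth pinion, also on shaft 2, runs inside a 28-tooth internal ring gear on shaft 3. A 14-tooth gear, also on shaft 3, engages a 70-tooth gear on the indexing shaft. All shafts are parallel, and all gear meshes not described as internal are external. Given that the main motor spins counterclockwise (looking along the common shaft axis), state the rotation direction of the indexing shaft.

the main motor → shaft 2: internal mesh, same direction → CCW.
shaft 2 → shaft 3: internal mesh, same direction → CCW.
shaft 3 → the indexing shaft: external mesh, 1 reversal → CW.
1 reversal in total — an odd number — so the indexing shaft turns opposite to the main motor.

clockwise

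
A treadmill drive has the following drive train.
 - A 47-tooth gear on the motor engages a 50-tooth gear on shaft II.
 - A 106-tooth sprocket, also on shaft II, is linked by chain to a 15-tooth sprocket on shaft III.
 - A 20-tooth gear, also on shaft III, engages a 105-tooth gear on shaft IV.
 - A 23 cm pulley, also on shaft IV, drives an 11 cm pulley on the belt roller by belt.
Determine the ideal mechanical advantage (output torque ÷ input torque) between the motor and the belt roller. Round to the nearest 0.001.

Each stage contributes driven/driver: gear mesh 50/47 = 1.0638, chain 15/106 = 0.14151, gear mesh 105/20 = 5.25, belt 11/23 = 0.47826.
Overall: 1.0638 × 0.14151 × 5.25 × 0.47826 = 0.37799.

0.378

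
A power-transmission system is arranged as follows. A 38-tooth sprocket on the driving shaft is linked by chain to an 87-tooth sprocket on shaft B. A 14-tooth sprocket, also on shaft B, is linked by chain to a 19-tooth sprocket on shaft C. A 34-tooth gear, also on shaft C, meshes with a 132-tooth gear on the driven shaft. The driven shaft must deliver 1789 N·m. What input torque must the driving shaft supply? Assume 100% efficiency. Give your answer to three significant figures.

Overall ratio R = 2.2895 × 1.3571 × 3.8824 = 12.063.
Input torque = output torque / R = 1789 / 12.063 = 148.3 N·m.

148 N·m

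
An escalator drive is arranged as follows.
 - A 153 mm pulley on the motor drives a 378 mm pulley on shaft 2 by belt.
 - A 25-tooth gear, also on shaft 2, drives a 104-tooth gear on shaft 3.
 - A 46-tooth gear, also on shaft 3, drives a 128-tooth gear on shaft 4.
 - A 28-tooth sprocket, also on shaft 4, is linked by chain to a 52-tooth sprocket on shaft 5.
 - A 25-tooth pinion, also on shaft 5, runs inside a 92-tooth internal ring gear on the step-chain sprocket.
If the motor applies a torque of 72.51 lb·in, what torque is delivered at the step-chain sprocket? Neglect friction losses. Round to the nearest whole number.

14172 lb·in

Belt: ratio = 378/153 = 2.4706; torque at shaft 2 = 72.51 × 2.4706 = 179.14 lb·in.
Gear mesh: ratio = 104/25 = 4.16; torque at shaft 3 = 179.14 × 4.16 = 745.23 lb·in.
Gear mesh: ratio = 128/46 = 2.7826; torque at shaft 4 = 745.23 × 2.7826 = 2073.7 lb·in.
Chain: ratio = 52/28 = 1.8571; torque at shaft 5 = 2073.7 × 1.8571 = 3851.1 lb·in.
Internal gear: ratio = 92/25 = 3.68; torque at the step-chain sprocket = 3851.1 × 3.68 = 14172 lb·in.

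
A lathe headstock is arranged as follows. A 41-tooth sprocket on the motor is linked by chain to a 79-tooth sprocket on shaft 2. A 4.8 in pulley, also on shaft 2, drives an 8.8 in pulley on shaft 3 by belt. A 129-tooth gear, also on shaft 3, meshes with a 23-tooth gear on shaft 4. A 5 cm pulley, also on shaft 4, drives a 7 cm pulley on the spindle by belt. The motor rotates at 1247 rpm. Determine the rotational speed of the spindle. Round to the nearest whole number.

Chain: ratio = 79/41 = 1.9268, so shaft 2 turns at 1247 / 1.9268 = 647.18 rpm.
Belt: ratio = 8.8/4.8 = 1.8333, so shaft 3 turns at 647.18 / 1.8333 = 353.01 rpm.
Gear mesh: ratio = 23/129 = 0.17829, so shaft 4 turns at 353.01 / 0.17829 = 1979.9 rpm.
Belt: ratio = 7/5 = 1.4, so the spindle turns at 1979.9 / 1.4 = 1414.2 rpm.

1414 rpm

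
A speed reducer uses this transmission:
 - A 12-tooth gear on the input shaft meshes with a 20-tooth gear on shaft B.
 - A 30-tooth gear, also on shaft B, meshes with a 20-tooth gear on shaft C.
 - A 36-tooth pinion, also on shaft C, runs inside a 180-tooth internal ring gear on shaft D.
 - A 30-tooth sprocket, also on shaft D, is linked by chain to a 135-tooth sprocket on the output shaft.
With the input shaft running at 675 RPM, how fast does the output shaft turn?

Gear mesh: ratio = 20/12 = 1.6667, so shaft B turns at 675 / 1.6667 = 405 RPM.
Gear mesh: ratio = 20/30 = 0.66667, so shaft C turns at 405 / 0.66667 = 607.5 RPM.
Internal gear: ratio = 180/36 = 5, so shaft D turns at 607.5 / 5 = 121.5 RPM.
Chain: ratio = 135/30 = 4.5, so the output shaft turns at 121.5 / 4.5 = 27 RPM.

27 RPM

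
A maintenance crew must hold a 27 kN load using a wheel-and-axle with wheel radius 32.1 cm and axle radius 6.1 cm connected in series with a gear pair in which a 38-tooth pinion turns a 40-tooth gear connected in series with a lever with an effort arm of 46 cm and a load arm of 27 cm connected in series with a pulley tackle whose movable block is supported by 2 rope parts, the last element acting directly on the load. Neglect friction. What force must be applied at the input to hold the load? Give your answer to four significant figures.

Wheel-and-axle MA = R/r = 32.1/6.1 = 5.2623.
Gear pair MA = 40/38 = 1.0526.
Lever MA = effort arm / load arm = 46/27 = 1.7037.
Block-and-tackle MA = number of supporting rope parts = 2.
Combined ideal MA = 5.2623 × 1.0526 × 1.7037 × 2 = 18.875.
Effort = load / MA = 27 / 18.875 = 1.4305 kN.

1.431 kN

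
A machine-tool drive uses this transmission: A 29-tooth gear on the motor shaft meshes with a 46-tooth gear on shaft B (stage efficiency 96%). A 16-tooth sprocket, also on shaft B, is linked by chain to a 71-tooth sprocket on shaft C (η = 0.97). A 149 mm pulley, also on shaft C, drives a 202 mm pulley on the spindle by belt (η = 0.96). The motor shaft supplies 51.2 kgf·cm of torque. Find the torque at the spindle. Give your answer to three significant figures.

437 kgf·cm

Gear mesh: ratio = 46/29 = 1.5862; torque at shaft B = 51.2 × 1.5862 × 0.96 = 77.965 kgf·cm.
Chain: ratio = 71/16 = 4.4375; torque at shaft C = 77.965 × 4.4375 × 0.97 = 335.59 kgf·cm.
Belt: ratio = 202/149 = 1.3557; torque at the spindle = 335.59 × 1.3557 × 0.96 = 436.76 kgf·cm.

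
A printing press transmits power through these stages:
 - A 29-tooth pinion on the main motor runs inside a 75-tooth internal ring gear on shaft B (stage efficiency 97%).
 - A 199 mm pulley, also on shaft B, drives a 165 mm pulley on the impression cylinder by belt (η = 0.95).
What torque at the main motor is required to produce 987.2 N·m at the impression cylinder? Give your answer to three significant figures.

Overall ratio R = 2.5862 × 0.82915 = 2.1443; overall efficiency η = 0.97 × 0.95 = 0.9215.
Input torque = output torque / (R × η) = 987.2 / (2.1443 × 0.9215) = 499.59 N·m.

500 N·m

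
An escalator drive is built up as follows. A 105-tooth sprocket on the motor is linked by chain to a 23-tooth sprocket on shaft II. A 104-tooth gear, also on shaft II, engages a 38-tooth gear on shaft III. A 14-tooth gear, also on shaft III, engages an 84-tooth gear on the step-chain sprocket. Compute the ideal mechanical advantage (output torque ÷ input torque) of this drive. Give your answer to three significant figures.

Each stage contributes driven/driver: chain 23/105 = 0.21905, gear mesh 38/104 = 0.36538, gear mesh 84/14 = 6.
Overall: 0.21905 × 0.36538 × 6 = 0.48022.

0.480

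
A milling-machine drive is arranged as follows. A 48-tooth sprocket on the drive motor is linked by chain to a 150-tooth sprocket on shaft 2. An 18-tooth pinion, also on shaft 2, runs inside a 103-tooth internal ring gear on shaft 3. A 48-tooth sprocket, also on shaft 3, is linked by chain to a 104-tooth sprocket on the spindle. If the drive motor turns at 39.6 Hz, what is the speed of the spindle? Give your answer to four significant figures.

Chain: ratio = 150/48 = 3.125, so shaft 2 turns at 39.6 / 3.125 = 12.672 Hz.
Internal gear: ratio = 103/18 = 5.7222, so shaft 3 turns at 12.672 / 5.7222 = 2.2145 Hz.
Chain: ratio = 104/48 = 2.1667, so the spindle turns at 2.2145 / 2.1667 = 1.0221 Hz.

1.022 Hz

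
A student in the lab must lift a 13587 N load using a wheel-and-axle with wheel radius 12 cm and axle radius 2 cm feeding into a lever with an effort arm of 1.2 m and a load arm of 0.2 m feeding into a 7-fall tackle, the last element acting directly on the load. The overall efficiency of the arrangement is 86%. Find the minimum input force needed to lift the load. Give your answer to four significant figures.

62.69 N

Wheel-and-axle MA = R/r = 12/2 = 6.
Lever MA = effort arm / load arm = 1.2/0.2 = 6.
Block-and-tackle MA = number of supporting rope parts = 7.
Combined ideal MA = 6 × 6 × 7 = 252.
Actual MA = 252 × 0.86 = 216.72.
Effort = load / actual MA = 13587 / 216.72 = 62.694 N.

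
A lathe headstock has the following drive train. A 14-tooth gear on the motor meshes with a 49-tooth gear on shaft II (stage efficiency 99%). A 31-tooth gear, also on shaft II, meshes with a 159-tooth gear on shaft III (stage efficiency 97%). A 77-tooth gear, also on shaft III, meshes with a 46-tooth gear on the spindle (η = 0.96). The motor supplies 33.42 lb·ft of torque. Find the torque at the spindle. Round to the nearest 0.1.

330.4 lb·ft

gear mesh 49/14 = 3.5 → τ = 33.42·3.5·0.99 = 115.8 lb·ft
gear mesh 159/31 = 5.129 → τ = 115.8·5.129·0.97 = 576.13 lb·ft
gear mesh 46/77 = 0.5974 → τ = 576.13·0.5974·0.96 = 330.41 lb·ft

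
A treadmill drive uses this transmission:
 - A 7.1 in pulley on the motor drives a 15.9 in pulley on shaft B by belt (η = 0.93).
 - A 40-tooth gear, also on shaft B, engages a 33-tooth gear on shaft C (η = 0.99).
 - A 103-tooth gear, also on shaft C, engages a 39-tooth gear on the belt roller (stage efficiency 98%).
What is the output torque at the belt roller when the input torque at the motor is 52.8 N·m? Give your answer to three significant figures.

33.3 N·m

After the belt (15.9/7.1): 52.8 × 2.2394 × 0.93 = 109.97 N·m
After the gear mesh (33/40): 109.97 × 0.825 × 0.99 = 89.814 N·m
After the gear mesh (39/103): 89.814 × 0.37864 × 0.98 = 33.327 N·m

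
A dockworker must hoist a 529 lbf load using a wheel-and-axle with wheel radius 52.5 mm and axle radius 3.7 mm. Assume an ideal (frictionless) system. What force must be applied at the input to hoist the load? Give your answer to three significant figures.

Wheel-and-axle MA = R/r = 52.5/3.7 = 14.189.
Effort = load / MA = 529 / 14.189 = 37.282 lbf.

37.3 lbf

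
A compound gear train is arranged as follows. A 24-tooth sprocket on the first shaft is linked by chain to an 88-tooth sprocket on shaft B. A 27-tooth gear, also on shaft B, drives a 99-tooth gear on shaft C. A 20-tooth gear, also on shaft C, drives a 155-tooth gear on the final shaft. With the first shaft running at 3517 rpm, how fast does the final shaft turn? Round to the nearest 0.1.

33.8 rpm

the first shaft → shaft B (chain, 88/24): 3517 ÷ 3.6667 = 959.18 rpm
shaft B → shaft C (gear mesh, 99/27): 959.18 ÷ 3.6667 = 261.6 rpm
shaft C → the final shaft (gear mesh, 155/20): 261.6 ÷ 7.75 = 33.754 rpm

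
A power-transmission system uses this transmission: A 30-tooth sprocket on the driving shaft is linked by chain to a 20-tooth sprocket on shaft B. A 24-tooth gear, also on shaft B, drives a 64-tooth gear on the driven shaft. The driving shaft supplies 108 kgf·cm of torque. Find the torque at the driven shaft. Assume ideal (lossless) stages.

Chain: ratio = 20/30 = 0.66667; torque at shaft B = 108 × 0.66667 = 72 kgf·cm.
Gear mesh: ratio = 64/24 = 2.6667; torque at the driven shaft = 72 × 2.6667 = 192 kgf·cm.

192 kgf·cm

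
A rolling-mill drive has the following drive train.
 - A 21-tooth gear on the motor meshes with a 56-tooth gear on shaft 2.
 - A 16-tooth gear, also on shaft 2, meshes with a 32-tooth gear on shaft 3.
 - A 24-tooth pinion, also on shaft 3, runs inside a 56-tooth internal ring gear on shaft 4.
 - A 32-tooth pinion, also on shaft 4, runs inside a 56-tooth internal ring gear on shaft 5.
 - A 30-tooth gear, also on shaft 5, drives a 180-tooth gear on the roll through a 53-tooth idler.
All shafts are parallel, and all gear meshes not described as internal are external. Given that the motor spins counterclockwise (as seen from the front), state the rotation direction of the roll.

counterclockwise

the motor → shaft 2: external mesh, 1 reversal → CW.
shaft 2 → shaft 3: external mesh, 1 reversal → CCW.
shaft 3 → shaft 4: internal mesh, same direction → CCW.
shaft 4 → shaft 5: internal mesh, same direction → CCW.
shaft 5 → the roll: driver → idler → driven is 2 external meshes, 2 reversals → CCW.
4 reversals in total — an even number — so the roll turns the same way as the motor.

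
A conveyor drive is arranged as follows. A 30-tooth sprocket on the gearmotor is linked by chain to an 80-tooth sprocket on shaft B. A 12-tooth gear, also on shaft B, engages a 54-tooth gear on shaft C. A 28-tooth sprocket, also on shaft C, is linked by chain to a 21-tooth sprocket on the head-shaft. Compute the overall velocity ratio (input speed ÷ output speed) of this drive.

9

Each stage contributes driven/driver: chain 80/30 = 2.6667, gear mesh 54/12 = 4.5, chain 21/28 = 0.75.
Overall: 2.6667 × 4.5 × 0.75 = 9.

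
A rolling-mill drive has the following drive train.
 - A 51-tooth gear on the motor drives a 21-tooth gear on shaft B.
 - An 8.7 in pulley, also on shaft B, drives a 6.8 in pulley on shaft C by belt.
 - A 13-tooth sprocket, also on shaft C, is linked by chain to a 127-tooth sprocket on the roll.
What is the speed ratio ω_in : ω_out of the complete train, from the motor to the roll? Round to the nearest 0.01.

3.14

Each stage contributes driven/driver: gear mesh 21/51 = 0.41176, belt 6.8/8.7 = 0.78161, chain 127/13 = 9.7692.
Overall: 0.41176 × 0.78161 × 9.7692 = 3.1441.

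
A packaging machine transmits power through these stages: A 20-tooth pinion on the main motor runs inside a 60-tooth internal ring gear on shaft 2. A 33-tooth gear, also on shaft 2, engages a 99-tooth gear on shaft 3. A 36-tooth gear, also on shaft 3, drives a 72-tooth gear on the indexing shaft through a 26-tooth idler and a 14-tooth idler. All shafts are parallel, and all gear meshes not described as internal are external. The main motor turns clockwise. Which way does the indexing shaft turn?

clockwise

the main motor → shaft 2: internal mesh, same direction → CW.
shaft 2 → shaft 3: external mesh, 1 reversal → CCW.
shaft 3 → the indexing shaft: driver → idler → idler → driven is 3 external meshes, 3 reversals → CW.
4 reversals in total — an even number — so the indexing shaft turns the same way as the main motor.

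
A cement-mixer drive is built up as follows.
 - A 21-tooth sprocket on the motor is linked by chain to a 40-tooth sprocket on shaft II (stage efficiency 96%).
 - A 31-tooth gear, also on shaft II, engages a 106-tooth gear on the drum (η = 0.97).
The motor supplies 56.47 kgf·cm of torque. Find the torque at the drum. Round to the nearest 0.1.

Chain: ratio = 40/21 = 1.9048; torque at shaft II = 56.47 × 1.9048 × 0.96 = 103.26 kgf·cm.
Gear mesh: ratio = 106/31 = 3.4194; torque at the drum = 103.26 × 3.4194 × 0.97 = 342.49 kgf·cm.

342.5 kgf·cm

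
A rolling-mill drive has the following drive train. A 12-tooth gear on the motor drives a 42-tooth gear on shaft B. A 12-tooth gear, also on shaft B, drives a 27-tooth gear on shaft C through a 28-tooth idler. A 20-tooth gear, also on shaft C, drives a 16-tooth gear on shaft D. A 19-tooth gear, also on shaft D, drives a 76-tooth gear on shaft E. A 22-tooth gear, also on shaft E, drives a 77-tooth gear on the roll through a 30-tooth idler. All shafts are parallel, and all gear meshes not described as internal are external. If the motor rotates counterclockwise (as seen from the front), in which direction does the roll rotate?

the motor → shaft B: external mesh, 1 reversal → CW.
shaft B → shaft C: driver → idler → driven is 2 external meshes, 2 reversals → CW.
shaft C → shaft D: external mesh, 1 reversal → CCW.
shaft D → shaft E: external mesh, 1 reversal → CW.
shaft E → the roll: driver → idler → driven is 2 external meshes, 2 reversals → CW.
7 reversals in total — an odd number — so the roll turns opposite to the motor.

clockwise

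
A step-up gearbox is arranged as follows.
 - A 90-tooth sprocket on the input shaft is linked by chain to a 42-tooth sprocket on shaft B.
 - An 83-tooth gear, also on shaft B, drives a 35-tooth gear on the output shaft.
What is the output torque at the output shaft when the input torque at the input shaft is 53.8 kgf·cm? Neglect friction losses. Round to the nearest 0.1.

chain 42/90 = 0.46667 → τ = 53.8·0.46667 = 25.107 kgf·cm
gear mesh 35/83 = 0.42169 → τ = 25.107·0.42169 = 10.587 kgf·cm

10.6 kgf·cm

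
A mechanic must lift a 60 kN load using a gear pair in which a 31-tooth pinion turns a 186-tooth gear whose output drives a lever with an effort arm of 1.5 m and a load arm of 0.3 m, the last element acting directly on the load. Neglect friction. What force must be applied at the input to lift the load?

2 kN

Gear pair MA = 186/31 = 6.
Lever MA = effort arm / load arm = 1.5/0.3 = 5.
Combined ideal MA = 6 × 5 = 30.
Effort = load / MA = 60 / 30 = 2 kN.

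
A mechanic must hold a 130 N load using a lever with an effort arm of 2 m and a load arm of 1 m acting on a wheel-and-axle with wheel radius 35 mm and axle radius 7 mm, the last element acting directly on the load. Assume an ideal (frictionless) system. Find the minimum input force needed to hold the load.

13 N

Lever MA = effort arm / load arm = 2/1 = 2.
Wheel-and-axle MA = R/r = 35/7 = 5.
Combined ideal MA = 2 × 5 = 10.
Effort = load / MA = 130 / 10 = 13 N.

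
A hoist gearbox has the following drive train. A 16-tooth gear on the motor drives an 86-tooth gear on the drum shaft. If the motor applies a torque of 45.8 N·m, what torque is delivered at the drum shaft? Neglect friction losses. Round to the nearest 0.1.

Gear mesh: ratio = 86/16 = 5.375; torque at the drum shaft = 45.8 × 5.375 = 246.17 N·m.

246.2 N·m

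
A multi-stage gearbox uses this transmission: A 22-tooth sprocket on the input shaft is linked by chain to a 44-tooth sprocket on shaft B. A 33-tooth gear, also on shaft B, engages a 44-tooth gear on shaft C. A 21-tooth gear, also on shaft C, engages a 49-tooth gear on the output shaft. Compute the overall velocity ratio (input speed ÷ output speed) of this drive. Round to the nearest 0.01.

Each stage contributes driven/driver: chain 44/22 = 2, gear mesh 44/33 = 1.3333, gear mesh 49/21 = 2.3333.
Overall: 2 × 1.3333 × 2.3333 = 6.2222.

6.22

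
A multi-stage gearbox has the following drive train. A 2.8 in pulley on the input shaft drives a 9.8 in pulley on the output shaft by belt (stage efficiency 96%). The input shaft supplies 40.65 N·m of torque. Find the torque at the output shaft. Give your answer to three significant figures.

137 N·m

Belt: ratio = 9.8/2.8 = 3.5; torque at the output shaft = 40.65 × 3.5 × 0.96 = 136.58 N·m.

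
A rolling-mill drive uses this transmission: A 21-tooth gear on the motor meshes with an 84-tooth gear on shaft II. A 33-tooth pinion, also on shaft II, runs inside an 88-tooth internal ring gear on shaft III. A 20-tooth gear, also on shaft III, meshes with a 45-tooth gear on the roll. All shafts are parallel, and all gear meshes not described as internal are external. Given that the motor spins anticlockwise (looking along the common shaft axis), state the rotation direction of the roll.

anticlockwise

the motor → shaft II: external mesh, 1 reversal → CW.
shaft II → shaft III: internal mesh, same direction → CW.
shaft III → the roll: external mesh, 1 reversal → CCW.
2 reversals in total — an even number — so the roll turns the same way as the motor.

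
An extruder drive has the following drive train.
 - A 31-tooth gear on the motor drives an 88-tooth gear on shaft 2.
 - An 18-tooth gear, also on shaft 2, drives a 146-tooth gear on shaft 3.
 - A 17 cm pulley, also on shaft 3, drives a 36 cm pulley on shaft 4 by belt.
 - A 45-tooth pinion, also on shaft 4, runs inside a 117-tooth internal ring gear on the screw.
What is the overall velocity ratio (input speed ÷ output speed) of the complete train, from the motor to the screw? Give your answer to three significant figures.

127

Each stage contributes driven/driver: gear mesh 88/31 = 2.8387, gear mesh 146/18 = 8.1111, belt 36/17 = 2.1176, internal gear 117/45 = 2.6.
Overall: 2.8387 × 8.1111 × 2.1176 × 2.6 = 126.77.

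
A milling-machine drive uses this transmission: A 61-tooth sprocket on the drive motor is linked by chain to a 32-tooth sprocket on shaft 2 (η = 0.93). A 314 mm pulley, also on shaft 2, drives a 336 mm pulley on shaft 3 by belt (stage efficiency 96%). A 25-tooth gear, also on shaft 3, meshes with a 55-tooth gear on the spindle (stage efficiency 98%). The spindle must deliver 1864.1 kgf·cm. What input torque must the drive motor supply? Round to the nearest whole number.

Overall ratio R = 0.52459 × 1.0701 × 2.2 = 1.235; overall efficiency η = 0.93 × 0.96 × 0.98 = 0.8749.
Input torque = output torque / (R × η) = 1864.1 / (1.235 × 0.8749) = 1725.2 kgf·cm.

1725 kgf·cm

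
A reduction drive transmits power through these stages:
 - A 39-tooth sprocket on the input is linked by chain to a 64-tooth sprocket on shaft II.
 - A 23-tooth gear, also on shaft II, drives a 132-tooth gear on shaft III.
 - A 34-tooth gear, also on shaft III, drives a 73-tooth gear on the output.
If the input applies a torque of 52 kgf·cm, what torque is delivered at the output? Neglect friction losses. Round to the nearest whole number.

chain 64/39 = 1.641 → τ = 52·1.641 = 85.333 kgf·cm
gear mesh 132/23 = 5.7391 → τ = 85.333·5.7391 = 489.74 kgf·cm
gear mesh 73/34 = 2.1471 → τ = 489.74·2.1471 = 1051.5 kgf·cm

1051 kgf·cm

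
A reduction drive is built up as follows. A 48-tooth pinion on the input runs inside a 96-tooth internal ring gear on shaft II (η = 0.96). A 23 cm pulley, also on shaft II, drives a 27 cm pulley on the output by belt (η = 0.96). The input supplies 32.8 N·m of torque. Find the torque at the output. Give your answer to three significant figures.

71.0 N·m

After the internal gear (96/48): 32.8 × 2 × 0.96 = 62.976 N·m
After the belt (27/23): 62.976 × 1.1739 × 0.96 = 70.971 N·m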